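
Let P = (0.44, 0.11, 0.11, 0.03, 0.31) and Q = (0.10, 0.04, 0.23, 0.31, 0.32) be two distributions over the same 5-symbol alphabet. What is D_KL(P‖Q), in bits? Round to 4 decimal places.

0.8687 bits

D(P‖Q) = Σ p·log₂(p/q).
  0.44·log₂(0.44/0.10) = 0.94050
  0.11·log₂(0.11/0.04) = 0.16054
  0.11·log₂(0.11/0.23) = -0.11705
  0.03·log₂(0.03/0.31) = -0.10108
  0.31·log₂(0.31/0.32) = -0.01420
D(P‖Q) = 0.8687 bits.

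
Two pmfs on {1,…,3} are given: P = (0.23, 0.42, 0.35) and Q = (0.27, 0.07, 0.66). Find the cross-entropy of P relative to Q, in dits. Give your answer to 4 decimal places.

H(P,Q) = −Σ p·log₁₀ q.
  −0.23·log₁₀(0.27) = 0.13079
  −0.42·log₁₀(0.07) = 0.48506
  −0.35·log₁₀(0.66) = 0.06316
H(P,Q) = 0.6790 dits.

0.6790 dits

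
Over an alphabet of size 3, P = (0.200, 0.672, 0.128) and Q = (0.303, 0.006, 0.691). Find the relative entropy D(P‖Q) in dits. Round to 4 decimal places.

1.2473 dits

D(P‖Q) = Σ p·log₁₀(p/q).
  0.200·log₁₀(0.200/0.303) = -0.03608
  0.672·log₁₀(0.672/0.006) = 1.37707
  0.128·log₁₀(0.128/0.691) = -0.09373
D(P‖Q) = 1.2473 dits.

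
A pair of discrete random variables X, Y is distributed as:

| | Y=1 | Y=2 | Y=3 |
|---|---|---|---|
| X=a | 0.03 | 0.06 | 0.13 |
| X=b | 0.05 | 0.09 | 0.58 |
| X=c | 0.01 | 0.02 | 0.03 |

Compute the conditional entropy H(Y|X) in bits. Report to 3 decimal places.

1.028 bits

Chain rule: H(Y|X) = H(X,Y) − H(X).
Marginals: p(X) = (0.2200, 0.7200, 0.0600), p(Y) = (0.0900, 0.1700, 0.7400).
H(X,Y) = 2.0936 bits; H(X) = 1.0653 bits.
H(Y|X) = 2.0936 − 1.0653 = 1.028 bits.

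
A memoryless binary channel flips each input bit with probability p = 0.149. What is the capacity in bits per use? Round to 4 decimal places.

0.3927 bits

Binary symmetric channel: C = 1 − h₂(ε) where h₂ is the binary entropy function.
h₂(0.149) = −0.149·log₂0.149 − 0.851·log₂0.851 = 0.6073.
C = 1 − 0.6073 = 0.3927 bits per channel use.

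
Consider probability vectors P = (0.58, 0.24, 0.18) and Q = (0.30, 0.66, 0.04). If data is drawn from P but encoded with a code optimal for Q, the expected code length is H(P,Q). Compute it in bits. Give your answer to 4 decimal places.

1.9872 bits

H(P,Q) = −Σ p·log₂ q.
  −0.58·log₂(0.30) = 1.00744
  −0.24·log₂(0.66) = 0.14387
  −0.18·log₂(0.04) = 0.83589
H(P,Q) = 1.9872 bits.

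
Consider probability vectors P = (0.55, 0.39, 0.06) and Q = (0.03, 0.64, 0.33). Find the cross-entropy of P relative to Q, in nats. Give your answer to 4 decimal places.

2.1692 nats

H(P,Q) = −Σ p·ln q.
  −0.55·ln(0.03) = 1.92861
  −0.39·ln(0.64) = 0.17405
  −0.06·ln(0.33) = 0.06652
H(P,Q) = 2.1692 nats.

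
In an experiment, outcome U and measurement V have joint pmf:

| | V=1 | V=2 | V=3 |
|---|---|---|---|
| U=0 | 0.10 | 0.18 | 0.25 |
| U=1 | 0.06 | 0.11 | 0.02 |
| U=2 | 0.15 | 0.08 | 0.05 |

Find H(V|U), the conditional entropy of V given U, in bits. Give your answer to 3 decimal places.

Marginals: p(U) = (0.5300, 0.1900, 0.2800), p(V) = (0.3100, 0.3700, 0.3200).
H(V|U) = Σ p(U) · H(V|U=·).
  U=0: p=0.5300, H(V|U=0) = 1.4944
  U=1: p=0.1900, H(V|U=1) = 1.3235
  U=2: p=0.2800, H(V|U=2) = 1.4426
Weighted sum = 1.447 bits.

1.447 bits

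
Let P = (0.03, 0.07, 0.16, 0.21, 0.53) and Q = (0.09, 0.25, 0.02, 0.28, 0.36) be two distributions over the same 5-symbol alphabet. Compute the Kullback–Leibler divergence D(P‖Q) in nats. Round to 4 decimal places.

0.3552 nats

D(P‖Q) = Σ p·ln(p/q).
  0.03·ln(0.03/0.09) = -0.03296
  0.07·ln(0.07/0.25) = -0.08911
  0.16·ln(0.16/0.02) = 0.33271
  0.21·ln(0.21/0.28) = -0.06041
  0.53·ln(0.53/0.36) = 0.20499
D(P‖Q) = 0.3552 nats.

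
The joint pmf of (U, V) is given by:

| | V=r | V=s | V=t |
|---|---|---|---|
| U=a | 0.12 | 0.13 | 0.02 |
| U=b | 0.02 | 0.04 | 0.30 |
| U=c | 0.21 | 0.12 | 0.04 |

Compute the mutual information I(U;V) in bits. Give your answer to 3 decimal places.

0.442 bits

Marginals: p(U) = (0.2700, 0.3600, 0.3700), p(V) = (0.3500, 0.2900, 0.3600).
I(U;V) = Σ p(x,y)·log₂[p(x,y)/(p(x)p(y))].
  (a,r): 0.12·log₂(1.2698) = 0.0414
  (a,s): 0.13·log₂(1.6603) = 0.0951
  (a,t): 0.02·log₂(0.2058) = -0.0456
  (b,r): 0.02·log₂(0.1587) = -0.0531
  (b,s): 0.04·log₂(0.3831) = -0.0554
  (b,t): 0.30·log₂(2.3148) = 0.3633
  (c,r): 0.21·log₂(1.6216) = 0.1465
  (c,s): 0.12·log₂(1.1184) = 0.0194
  (c,t): 0.04·log₂(0.3003) = -0.0694
Sum = 0.442 bits.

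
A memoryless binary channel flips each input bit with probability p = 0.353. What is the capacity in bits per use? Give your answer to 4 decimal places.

0.0633 bits

Binary symmetric channel: C = 1 − h₂(ε) where h₂ is the binary entropy function.
h₂(0.353) = −0.353·log₂0.353 − 0.647·log₂0.647 = 0.9367.
C = 1 − 0.9367 = 0.0633 bits per channel use.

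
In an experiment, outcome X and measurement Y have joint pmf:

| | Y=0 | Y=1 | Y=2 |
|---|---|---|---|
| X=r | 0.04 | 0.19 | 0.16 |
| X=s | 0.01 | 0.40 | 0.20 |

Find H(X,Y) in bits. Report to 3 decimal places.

H(X,Y) = −Σ p(x,y)·log₂ p(x,y) over all 6 cells.
  cell (r,0): −0.04·log₂0.04 = 0.1858
  cell (r,1): −0.19·log₂0.19 = 0.4552
  cell (r,2): −0.16·log₂0.16 = 0.4230
  cell (s,0): −0.01·log₂0.01 = 0.0664
  cell (s,1): −0.40·log₂0.40 = 0.5288
  cell (s,2): −0.20·log₂0.20 = 0.4644
Sum = 2.124 bits.

2.124 bits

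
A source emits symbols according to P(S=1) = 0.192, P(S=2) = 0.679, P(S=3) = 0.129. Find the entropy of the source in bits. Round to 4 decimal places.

1.2175 bits

H(S) = −Σ p·log₂ p.
  −(0.192)·log₂(0.192) = 0.45712
  −(0.679)·log₂(0.679) = 0.37923
  −(0.129)·log₂(0.129) = 0.38114
Sum: 0.45712 + 0.37923 + 0.38114 = 1.2175 bits.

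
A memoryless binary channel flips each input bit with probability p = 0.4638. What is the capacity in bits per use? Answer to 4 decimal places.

0.0038 bits

Binary symmetric channel: C = 1 − h₂(ε) where h₂ is the binary entropy function.
h₂(0.4638) = −0.4638·log₂0.4638 − 0.5362·log₂0.5362 = 0.9962.
C = 1 − 0.9962 = 0.0038 bits per channel use.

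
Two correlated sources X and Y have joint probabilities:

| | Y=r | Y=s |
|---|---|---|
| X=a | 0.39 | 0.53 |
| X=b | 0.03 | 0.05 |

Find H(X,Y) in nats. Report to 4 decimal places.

H(X,Y) = −Σ p(x,y)·ln p(x,y) over all 4 cells.
  cell (a,r): −0.39·ln0.39 = 0.36723
  cell (a,s): −0.53·ln0.53 = 0.33649
  cell (b,r): −0.03·ln0.03 = 0.10520
  cell (b,s): −0.05·ln0.05 = 0.14979
Sum = 0.9587 nats.

0.9587 nats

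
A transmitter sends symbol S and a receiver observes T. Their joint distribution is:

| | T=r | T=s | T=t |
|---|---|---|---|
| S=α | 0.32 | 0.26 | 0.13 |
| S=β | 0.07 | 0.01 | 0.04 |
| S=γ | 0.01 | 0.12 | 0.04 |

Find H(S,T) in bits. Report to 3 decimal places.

H(S,T) = −Σ p(x,y)·log₂ p(x,y) over all 9 cells.
  cell (α,r): −0.32·log₂0.32 = 0.5260
  cell (α,s): −0.26·log₂0.26 = 0.5053
  cell (α,t): −0.13·log₂0.13 = 0.3826
  cell (β,r): −0.07·log₂0.07 = 0.2686
  cell (β,s): −0.01·log₂0.01 = 0.0664
  cell (β,t): −0.04·log₂0.04 = 0.1858
  cell (γ,r): −0.01·log₂0.01 = 0.0664
  cell (γ,s): −0.12·log₂0.12 = 0.3671
  cell (γ,t): −0.04·log₂0.04 = 0.1858
Sum = 2.554 bits.

2.554 bits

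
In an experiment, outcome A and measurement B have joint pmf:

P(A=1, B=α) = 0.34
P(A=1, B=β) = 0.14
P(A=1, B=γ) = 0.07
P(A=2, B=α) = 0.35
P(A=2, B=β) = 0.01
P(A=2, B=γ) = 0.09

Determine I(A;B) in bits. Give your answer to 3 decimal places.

Marginals: p(A) = (0.5500, 0.4500), p(B) = (0.6900, 0.1500, 0.1600).
I(A;B) = Σ p(x,y)·log₂[p(x,y)/(p(x)p(y))].
  (1,α): 0.34·log₂(0.8959) = -0.0539
  (1,β): 0.14·log₂(1.6970) = 0.1068
  (1,γ): 0.07·log₂(0.7955) = -0.0231
  (2,α): 0.35·log₂(1.1272) = 0.0605
  (2,β): 0.01·log₂(0.1481) = -0.0275
  (2,γ): 0.09·log₂(1.2500) = 0.0290
Sum = 0.092 bits.

0.092 bits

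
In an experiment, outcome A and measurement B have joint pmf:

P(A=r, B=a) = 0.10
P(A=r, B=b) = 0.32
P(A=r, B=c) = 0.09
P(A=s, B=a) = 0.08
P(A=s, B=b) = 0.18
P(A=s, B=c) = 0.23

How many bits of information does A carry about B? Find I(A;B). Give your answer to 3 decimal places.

0.076 bits

Marginals: p(A) = (0.5100, 0.4900), p(B) = (0.1800, 0.5000, 0.3200).
I(A;B) = H(A) + H(B) − H(A,B).
H(A) = 0.9997, H(B) = 1.4713, H(A,B) = 2.3954.
I(A;B) = 0.9997 + 1.4713 − 2.3954 = 0.076 bits.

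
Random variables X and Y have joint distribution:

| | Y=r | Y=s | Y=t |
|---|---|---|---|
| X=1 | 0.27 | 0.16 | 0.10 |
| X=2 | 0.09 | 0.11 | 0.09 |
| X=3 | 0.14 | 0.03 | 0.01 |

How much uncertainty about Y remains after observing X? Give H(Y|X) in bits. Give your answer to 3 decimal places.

1.407 bits

Marginals: p(X) = (0.5300, 0.2900, 0.1800), p(Y) = (0.5000, 0.3000, 0.2000).
H(Y|X) = Σ p(X) · H(Y|X=·).
  X=1: p=0.5300, H(Y|X=1) = 1.4713
  X=2: p=0.2900, H(Y|X=2) = 1.5782
  X=3: p=0.1800, H(Y|X=3) = 0.9445
Weighted sum = 1.407 bits.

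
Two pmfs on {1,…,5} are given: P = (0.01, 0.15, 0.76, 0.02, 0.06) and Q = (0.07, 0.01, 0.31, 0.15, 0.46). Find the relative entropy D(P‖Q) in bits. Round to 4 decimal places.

D(P‖Q) = Σ p·log₂(p/q).
  0.01·log₂(0.01/0.07) = -0.02807
  0.15·log₂(0.15/0.01) = 0.58603
  0.76·log₂(0.76/0.31) = 0.98324
  0.02·log₂(0.02/0.15) = -0.05814
  0.06·log₂(0.06/0.46) = -0.17632
D(P‖Q) = 1.3067 bits.

1.3067 bits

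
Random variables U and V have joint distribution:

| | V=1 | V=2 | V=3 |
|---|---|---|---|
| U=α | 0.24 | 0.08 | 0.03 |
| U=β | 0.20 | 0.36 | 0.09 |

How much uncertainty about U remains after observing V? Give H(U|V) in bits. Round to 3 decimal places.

0.836 bits

Marginals: p(U) = (0.3500, 0.6500), p(V) = (0.4400, 0.4400, 0.1200).
H(U|V) = Σ p(V) · H(U|V=·).
  V=1: p=0.4400, H(U|V=1) = 0.9940
  V=2: p=0.4400, H(U|V=2) = 0.6840
  V=3: p=0.1200, H(U|V=3) = 0.8113
Weighted sum = 0.836 bits.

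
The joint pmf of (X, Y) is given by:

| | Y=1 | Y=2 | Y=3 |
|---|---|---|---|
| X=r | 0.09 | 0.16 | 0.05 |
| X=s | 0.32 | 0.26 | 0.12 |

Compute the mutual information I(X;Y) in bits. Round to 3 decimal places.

0.019 bits

Marginals: p(X) = (0.3000, 0.7000), p(Y) = (0.4100, 0.4200, 0.1700).
I(X;Y) = Σ p(x,y)·log₂[p(x,y)/(p(x)p(y))].
  (r,1): 0.09·log₂(0.7317) = -0.0406
  (r,2): 0.16·log₂(1.2698) = 0.0551
  (r,3): 0.05·log₂(0.9804) = -0.0014
  (s,1): 0.32·log₂(1.1150) = 0.0502
  (s,2): 0.26·log₂(0.8844) = -0.0461
  (s,3): 0.12·log₂(1.0084) = 0.0014
Sum = 0.019 bits.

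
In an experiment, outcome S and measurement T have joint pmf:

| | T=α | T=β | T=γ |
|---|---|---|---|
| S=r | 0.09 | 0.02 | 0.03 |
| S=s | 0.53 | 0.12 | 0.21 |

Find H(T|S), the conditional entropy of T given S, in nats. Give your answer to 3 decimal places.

Marginals: p(S) = (0.1400, 0.8600), p(T) = (0.6200, 0.1400, 0.2400).
H(T|S) = Σ p(S) · H(T|S=·).
  S=r: p=0.1400, H(T|S=r) = 0.8921
  S=s: p=0.8600, H(T|S=s) = 0.9174
Weighted sum = 0.914 nats.

0.914 nats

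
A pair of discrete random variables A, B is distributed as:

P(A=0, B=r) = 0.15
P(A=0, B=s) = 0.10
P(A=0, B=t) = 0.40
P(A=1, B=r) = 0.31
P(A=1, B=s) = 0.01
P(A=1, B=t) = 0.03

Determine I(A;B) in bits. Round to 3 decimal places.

Marginals: p(A) = (0.6500, 0.3500), p(B) = (0.4600, 0.1100, 0.4300).
I(A;B) = Σ p(x,y)·log₂[p(x,y)/(p(x)p(y))].
  (0,r): 0.15·log₂(0.5017) = -0.1493
  (0,s): 0.10·log₂(1.3986) = 0.0484
  (0,t): 0.40·log₂(1.4311) = 0.2069
  (1,r): 0.31·log₂(1.9255) = 0.2930
  (1,s): 0.01·log₂(0.2597) = -0.0194
  (1,t): 0.03·log₂(0.1993) = -0.0698
Sum = 0.310 bits.

0.310 bits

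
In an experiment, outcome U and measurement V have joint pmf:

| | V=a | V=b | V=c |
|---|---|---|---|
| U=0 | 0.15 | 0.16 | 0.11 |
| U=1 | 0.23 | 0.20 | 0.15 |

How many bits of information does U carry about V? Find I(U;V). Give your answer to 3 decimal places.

0.001 bits

Marginals: p(U) = (0.4200, 0.5800), p(V) = (0.3800, 0.3600, 0.2600).
I(U;V) = H(U) + H(V) − H(U,V).
H(U) = 0.9815, H(V) = 1.5664, H(U,V) = 2.5464.
I(U;V) = 0.9815 + 1.5664 − 2.5464 = 0.001 bits.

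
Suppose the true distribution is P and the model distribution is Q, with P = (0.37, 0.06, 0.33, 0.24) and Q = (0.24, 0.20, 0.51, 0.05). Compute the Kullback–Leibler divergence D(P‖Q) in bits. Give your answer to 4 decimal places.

0.4627 bits

D(P‖Q) = Σ p·log₂(p/q).
  0.37·log₂(0.37/0.24) = 0.23106
  0.06·log₂(0.06/0.20) = -0.10422
  0.33·log₂(0.33/0.51) = -0.20725
  0.24·log₂(0.24/0.05) = 0.54313
D(P‖Q) = 0.4627 bits.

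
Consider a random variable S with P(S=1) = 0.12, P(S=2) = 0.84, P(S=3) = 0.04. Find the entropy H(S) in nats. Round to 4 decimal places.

0.5296 nats

H(S) = −Σ p·ln p.
  −(0.12)·ln(0.12) = 0.25443
  −(0.84)·ln(0.84) = 0.14646
  −(0.04)·ln(0.04) = 0.12876
Sum: 0.25443 + 0.14646 + 0.12876 = 0.5296 nats.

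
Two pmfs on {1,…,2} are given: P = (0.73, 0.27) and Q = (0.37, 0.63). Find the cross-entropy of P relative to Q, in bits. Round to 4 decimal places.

1.2271 bits

H(P,Q) = −Σ p·log₂ q.
  −0.73·log₂(0.37) = 1.04711
  −0.27·log₂(0.63) = 0.17998
H(P,Q) = 1.2271 bits.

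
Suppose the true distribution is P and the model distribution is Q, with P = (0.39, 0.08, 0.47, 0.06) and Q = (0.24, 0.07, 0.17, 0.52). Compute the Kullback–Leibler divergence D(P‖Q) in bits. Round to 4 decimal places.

0.7912 bits

D(P‖Q) = Σ p·log₂(p/q).
  0.39·log₂(0.39/0.24) = 0.27317
  0.08·log₂(0.08/0.07) = 0.01541
  0.47·log₂(0.47/0.17) = 0.68955
  0.06·log₂(0.06/0.52) = -0.18693
D(P‖Q) = 0.7912 bits.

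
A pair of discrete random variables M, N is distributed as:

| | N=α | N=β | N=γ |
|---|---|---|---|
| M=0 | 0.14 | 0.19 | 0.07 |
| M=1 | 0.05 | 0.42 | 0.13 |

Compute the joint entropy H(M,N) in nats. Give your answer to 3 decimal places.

H(M,N) = −Σ p(x,y)·ln p(x,y) over all 6 cells.
  cell (0,α): −0.14·ln0.14 = 0.2753
  cell (0,β): −0.19·ln0.19 = 0.3155
  cell (0,γ): −0.07·ln0.07 = 0.1861
  cell (1,α): −0.05·ln0.05 = 0.1498
  cell (1,β): −0.42·ln0.42 = 0.3644
  cell (1,γ): −0.13·ln0.13 = 0.2652
Sum = 1.556 nats.

1.556 nats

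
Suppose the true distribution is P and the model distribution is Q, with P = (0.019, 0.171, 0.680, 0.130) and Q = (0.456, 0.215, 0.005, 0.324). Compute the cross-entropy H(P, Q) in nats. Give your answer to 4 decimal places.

H(P,Q) = −Σ p·ln q.
  −0.019·ln(0.456) = 0.01492
  −0.171·ln(0.215) = 0.26285
  −0.680·ln(0.005) = 3.60286
  −0.130·ln(0.324) = 0.14651
H(P,Q) = 4.0271 nats.

4.0271 nats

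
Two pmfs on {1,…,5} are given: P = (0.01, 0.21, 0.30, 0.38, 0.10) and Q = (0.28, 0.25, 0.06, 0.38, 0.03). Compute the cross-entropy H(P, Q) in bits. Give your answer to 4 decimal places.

H(P,Q) = −Σ p·log₂ q.
  −0.01·log₂(0.28) = 0.01837
  −0.21·log₂(0.25) = 0.42000
  −0.30·log₂(0.06) = 1.21767
  −0.38·log₂(0.38) = 0.53045
  −0.10·log₂(0.03) = 0.50589
H(P,Q) = 2.6924 bits.

2.6924 bits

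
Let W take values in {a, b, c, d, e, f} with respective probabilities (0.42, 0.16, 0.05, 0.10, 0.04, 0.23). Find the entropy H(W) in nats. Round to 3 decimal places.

1.504 nats

H(W) = −Σ p·ln p.
  −(0.42)·ln(0.42) = 0.3644
  −(0.16)·ln(0.16) = 0.2932
  −(0.05)·ln(0.05) = 0.1498
  −(0.10)·ln(0.10) = 0.2303
  −(0.04)·ln(0.04) = 0.1288
  −(0.23)·ln(0.23) = 0.3380
Sum: 0.3644 + 0.2932 + 0.1498 + 0.2303 + 0.1288 + 0.3380 = 1.504 nats.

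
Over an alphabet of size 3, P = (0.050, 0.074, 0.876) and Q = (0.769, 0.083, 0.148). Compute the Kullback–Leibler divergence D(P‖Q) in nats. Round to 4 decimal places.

D(P‖Q) = Σ p·ln(p/q).
  0.050·ln(0.050/0.769) = -0.13665
  0.074·ln(0.074/0.083) = -0.00849
  0.876·ln(0.876/0.148) = 1.55766
D(P‖Q) = 1.4125 nats.

1.4125 nats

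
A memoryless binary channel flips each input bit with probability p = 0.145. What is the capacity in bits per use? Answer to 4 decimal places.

Binary symmetric channel: C = 1 − h₂(ε) where h₂ is the binary entropy function.
h₂(0.145) = −0.145·log₂0.145 − 0.855·log₂0.855 = 0.5972.
C = 1 − 0.5972 = 0.4028 bits per channel use.

0.4028 bits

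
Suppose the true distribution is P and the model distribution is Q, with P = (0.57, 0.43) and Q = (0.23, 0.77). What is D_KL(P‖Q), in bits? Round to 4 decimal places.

0.3849 bits

D(P‖Q) = Σ p·log₂(p/q).
  0.57·log₂(0.57/0.23) = 0.74632
  0.43·log₂(0.43/0.77) = -0.36142
D(P‖Q) = 0.3849 bits.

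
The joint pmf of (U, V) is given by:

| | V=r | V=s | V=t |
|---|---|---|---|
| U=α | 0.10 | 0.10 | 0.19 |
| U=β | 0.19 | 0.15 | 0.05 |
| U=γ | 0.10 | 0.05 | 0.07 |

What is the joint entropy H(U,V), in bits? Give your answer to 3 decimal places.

3.018 bits

H(U,V) = −Σ p(x,y)·log₂ p(x,y) over all 9 cells.
  cell (α,r): −0.10·log₂0.10 = 0.3322
  cell (α,s): −0.10·log₂0.10 = 0.3322
  cell (α,t): −0.19·log₂0.19 = 0.4552
  cell (β,r): −0.19·log₂0.19 = 0.4552
  cell (β,s): −0.15·log₂0.15 = 0.4105
  cell (β,t): −0.05·log₂0.05 = 0.2161
  cell (γ,r): −0.10·log₂0.10 = 0.3322
  cell (γ,s): −0.05·log₂0.05 = 0.2161
  cell (γ,t): −0.07·log₂0.07 = 0.2686
Sum = 3.018 bits.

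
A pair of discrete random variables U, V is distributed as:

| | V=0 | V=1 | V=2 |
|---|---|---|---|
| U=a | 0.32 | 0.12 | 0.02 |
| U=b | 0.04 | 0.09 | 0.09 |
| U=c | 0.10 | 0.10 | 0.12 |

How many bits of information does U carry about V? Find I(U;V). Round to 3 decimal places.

Marginals: p(U) = (0.4600, 0.2200, 0.3200), p(V) = (0.4600, 0.3100, 0.2300).
I(U;V) = H(U) + H(V) − H(U,V).
H(U) = 1.5219, H(V) = 1.5268, H(U,V) = 2.8485.
I(U;V) = 1.5219 + 1.5268 − 2.8485 = 0.200 bits.

0.200 bits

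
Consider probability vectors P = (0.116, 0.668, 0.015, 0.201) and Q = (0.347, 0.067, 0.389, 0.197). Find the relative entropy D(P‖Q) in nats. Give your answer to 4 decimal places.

1.3642 nats

D(P‖Q) = Σ p·ln(p/q).
  0.116·ln(0.116/0.347) = -0.12711
  0.668·ln(0.668/0.067) = 1.53613
  0.015·ln(0.015/0.389) = -0.04883
  0.201·ln(0.201/0.197) = 0.00404
D(P‖Q) = 1.3642 nats.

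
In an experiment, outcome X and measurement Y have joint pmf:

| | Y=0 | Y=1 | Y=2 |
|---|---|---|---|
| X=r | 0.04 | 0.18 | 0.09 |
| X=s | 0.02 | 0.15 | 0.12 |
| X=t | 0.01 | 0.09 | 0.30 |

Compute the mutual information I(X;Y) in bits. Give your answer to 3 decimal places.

Marginals: p(X) = (0.3100, 0.2900, 0.4000), p(Y) = (0.0700, 0.4200, 0.5100).
I(X;Y) = H(X) + H(Y) − H(X,Y).
H(X) = 1.5705, H(Y) = 1.2896, H(X,Y) = 2.7344.
I(X;Y) = 1.5705 + 1.2896 − 2.7344 = 0.126 bits.

0.126 bits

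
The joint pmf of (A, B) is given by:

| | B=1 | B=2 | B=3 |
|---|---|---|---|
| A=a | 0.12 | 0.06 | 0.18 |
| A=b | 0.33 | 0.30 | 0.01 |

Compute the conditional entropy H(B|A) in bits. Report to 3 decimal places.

1.229 bits

Marginals: p(A) = (0.3600, 0.6400), p(B) = (0.4500, 0.3600, 0.1900).
H(B|A) = Σ p(A) · H(B|A=·).
  A=a: p=0.3600, H(B|A=a) = 1.4591
  A=b: p=0.6400, H(B|A=b) = 1.0989
Weighted sum = 1.229 bits.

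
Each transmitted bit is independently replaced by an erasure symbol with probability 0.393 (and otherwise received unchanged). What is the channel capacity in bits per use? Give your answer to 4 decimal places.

Binary erasure channel: capacity C = 1 − ε.
C = 1 − 0.393 = 0.6070 bits per channel use.

0.6070 bits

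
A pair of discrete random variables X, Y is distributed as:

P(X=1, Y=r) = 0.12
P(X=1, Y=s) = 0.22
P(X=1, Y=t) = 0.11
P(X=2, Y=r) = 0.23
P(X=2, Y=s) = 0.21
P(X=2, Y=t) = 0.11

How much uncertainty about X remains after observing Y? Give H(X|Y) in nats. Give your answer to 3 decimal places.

0.675 nats

Chain rule: H(X|Y) = H(X,Y) − H(Y).
Marginals: p(X) = (0.4500, 0.5500), p(Y) = (0.3500, 0.4300, 0.2200).
H(X,Y) = 1.7389 nats; H(Y) = 1.0635 nats.
H(X|Y) = 1.7389 − 1.0635 = 0.675 nats.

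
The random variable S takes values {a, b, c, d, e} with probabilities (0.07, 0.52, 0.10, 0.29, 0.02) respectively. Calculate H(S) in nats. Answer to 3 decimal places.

1.194 nats

H(S) = −Σ p·ln p.
  −(0.07)·ln(0.07) = 0.1861
  −(0.52)·ln(0.52) = 0.3400
  −(0.10)·ln(0.10) = 0.2303
  −(0.29)·ln(0.29) = 0.3590
  −(0.02)·ln(0.02) = 0.0782
Sum: 0.1861 + 0.3400 + 0.2303 + 0.3590 + 0.0782 = 1.194 nats.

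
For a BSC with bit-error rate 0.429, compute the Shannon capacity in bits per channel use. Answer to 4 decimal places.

Binary symmetric channel: C = 1 − h₂(ε) where h₂ is the binary entropy function.
h₂(0.429) = −0.429·log₂0.429 − 0.571·log₂0.571 = 0.9854.
C = 1 − 0.9854 = 0.0146 bits per channel use.

0.0146 bits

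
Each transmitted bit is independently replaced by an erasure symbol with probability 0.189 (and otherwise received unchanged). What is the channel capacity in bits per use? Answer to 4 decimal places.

0.8110 bits

Binary erasure channel: capacity C = 1 − ε.
C = 1 − 0.189 = 0.8110 bits per channel use.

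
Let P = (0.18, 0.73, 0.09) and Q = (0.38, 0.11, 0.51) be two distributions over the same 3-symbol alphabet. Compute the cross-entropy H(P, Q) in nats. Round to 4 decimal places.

1.8461 nats

H(P,Q) = −Σ p·ln q.
  −0.18·ln(0.38) = 0.17417
  −0.73·ln(0.11) = 1.61131
  −0.09·ln(0.51) = 0.06060
H(P,Q) = 1.8461 nats.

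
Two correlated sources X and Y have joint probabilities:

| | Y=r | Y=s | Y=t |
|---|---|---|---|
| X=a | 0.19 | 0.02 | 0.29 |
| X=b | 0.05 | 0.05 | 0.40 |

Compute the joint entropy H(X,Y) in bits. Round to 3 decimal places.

H(X,Y) = −Σ p(x,y)·log₂ p(x,y) over all 6 cells.
  cell (a,r): −0.19·log₂0.19 = 0.4552
  cell (a,s): −0.02·log₂0.02 = 0.1129
  cell (a,t): −0.29·log₂0.29 = 0.5179
  cell (b,r): −0.05·log₂0.05 = 0.2161
  cell (b,s): −0.05·log₂0.05 = 0.2161
  cell (b,t): −0.40·log₂0.40 = 0.5288
Sum = 2.047 bits.

2.047 bits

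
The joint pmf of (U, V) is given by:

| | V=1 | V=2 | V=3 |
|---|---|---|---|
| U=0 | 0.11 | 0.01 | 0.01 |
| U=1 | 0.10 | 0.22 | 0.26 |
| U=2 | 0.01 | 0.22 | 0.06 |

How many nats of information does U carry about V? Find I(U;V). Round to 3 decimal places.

Marginals: p(U) = (0.1300, 0.5800, 0.2900), p(V) = (0.2200, 0.4500, 0.3300).
I(U;V) = H(U) + H(V) − H(U,V).
H(U) = 0.9402, H(V) = 1.0583, H(U,V) = 1.7965.
I(U;V) = 0.9402 + 1.0583 − 1.7965 = 0.202 nats.

0.202 nats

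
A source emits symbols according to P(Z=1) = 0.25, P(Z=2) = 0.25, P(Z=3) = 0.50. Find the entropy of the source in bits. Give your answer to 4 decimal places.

1.5000 bits

H(Z) = −Σ p·log₂ p.
  −(0.25)·log₂(0.25) = 0.50000
  −(0.25)·log₂(0.25) = 0.50000
  −(0.50)·log₂(0.50) = 0.50000
Sum: 0.50000 + 0.50000 + 0.50000 = 1.5000 bits.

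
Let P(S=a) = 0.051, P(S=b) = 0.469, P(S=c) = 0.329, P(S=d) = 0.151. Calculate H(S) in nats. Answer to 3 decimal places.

H(S) = −Σ p·ln p.
  −(0.051)·ln(0.051) = 0.1518
  −(0.469)·ln(0.469) = 0.3551
  −(0.329)·ln(0.329) = 0.3657
  −(0.151)·ln(0.151) = 0.2855
Sum: 0.1518 + 0.3551 + 0.3657 + 0.2855 = 1.158 nats.

1.158 nats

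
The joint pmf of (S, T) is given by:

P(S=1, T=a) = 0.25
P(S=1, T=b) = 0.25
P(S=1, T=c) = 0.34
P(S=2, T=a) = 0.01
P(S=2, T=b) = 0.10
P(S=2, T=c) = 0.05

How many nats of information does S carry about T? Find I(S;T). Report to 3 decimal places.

0.039 nats

Marginals: p(S) = (0.8400, 0.1600), p(T) = (0.2600, 0.3500, 0.3900).
I(S;T) = H(S) + H(T) − H(S,T).
H(S) = 0.4397, H(T) = 1.0849, H(S,T) = 1.4860.
I(S;T) = 0.4397 + 1.0849 − 1.4860 = 0.039 nats.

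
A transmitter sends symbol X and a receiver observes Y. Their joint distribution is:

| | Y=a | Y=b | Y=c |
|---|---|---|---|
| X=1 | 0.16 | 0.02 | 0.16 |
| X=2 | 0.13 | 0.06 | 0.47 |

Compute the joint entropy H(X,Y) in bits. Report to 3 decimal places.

H(X,Y) = −Σ p(x,y)·log₂ p(x,y) over all 6 cells.
  cell (1,a): −0.16·log₂0.16 = 0.4230
  cell (1,b): −0.02·log₂0.02 = 0.1129
  cell (1,c): −0.16·log₂0.16 = 0.4230
  cell (2,a): −0.13·log₂0.13 = 0.3826
  cell (2,b): −0.06·log₂0.06 = 0.2435
  cell (2,c): −0.47·log₂0.47 = 0.5120
Sum = 2.097 bits.

2.097 bits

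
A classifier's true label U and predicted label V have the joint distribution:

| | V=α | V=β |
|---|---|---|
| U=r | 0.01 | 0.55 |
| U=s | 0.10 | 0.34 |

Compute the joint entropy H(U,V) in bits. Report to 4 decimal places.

1.4022 bits

H(U,V) = −Σ p(x,y)·log₂ p(x,y) over all 4 cells.
  cell (r,α): −0.01·log₂0.01 = 0.06644
  cell (r,β): −0.55·log₂0.55 = 0.47437
  cell (s,α): −0.10·log₂0.10 = 0.33219
  cell (s,β): −0.34·log₂0.34 = 0.52917
Sum = 1.4022 bits.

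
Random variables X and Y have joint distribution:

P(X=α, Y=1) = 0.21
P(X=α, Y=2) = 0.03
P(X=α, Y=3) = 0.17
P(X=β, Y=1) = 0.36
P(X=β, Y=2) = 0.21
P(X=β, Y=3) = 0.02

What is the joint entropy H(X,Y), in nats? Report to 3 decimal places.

1.508 nats

H(X,Y) = −Σ p(x,y)·ln p(x,y) over all 6 cells.
  cell (α,1): −0.21·ln0.21 = 0.3277
  cell (α,2): −0.03·ln0.03 = 0.1052
  cell (α,3): −0.17·ln0.17 = 0.3012
  cell (β,1): −0.36·ln0.36 = 0.3678
  cell (β,2): −0.21·ln0.21 = 0.3277
  cell (β,3): −0.02·ln0.02 = 0.0782
Sum = 1.508 nats.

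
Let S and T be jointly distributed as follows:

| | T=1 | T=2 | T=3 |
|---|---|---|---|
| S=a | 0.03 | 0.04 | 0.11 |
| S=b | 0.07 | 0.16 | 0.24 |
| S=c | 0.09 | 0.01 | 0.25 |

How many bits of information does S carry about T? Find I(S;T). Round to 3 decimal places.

0.105 bits

Marginals: p(S) = (0.1800, 0.4700, 0.3500), p(T) = (0.1900, 0.2100, 0.6000).
I(S;T) = H(S) + H(T) − H(S,T).
H(S) = 1.4874, H(T) = 1.3702, H(S,T) = 2.7526.
I(S;T) = 1.4874 + 1.3702 − 2.7526 = 0.105 bits.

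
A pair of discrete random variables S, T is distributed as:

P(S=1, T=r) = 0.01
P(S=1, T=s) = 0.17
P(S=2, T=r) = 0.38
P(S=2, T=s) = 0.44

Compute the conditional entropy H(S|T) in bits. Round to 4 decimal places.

0.5878 bits

Chain rule: H(S|T) = H(S,T) − H(T).
Marginals: p(S) = (0.1800, 0.8200), p(T) = (0.3900, 0.6100).
H(S,T) = 1.5526 bits; H(T) = 0.9648 bits.
H(S|T) = 1.5526 − 0.9648 = 0.5878 bits.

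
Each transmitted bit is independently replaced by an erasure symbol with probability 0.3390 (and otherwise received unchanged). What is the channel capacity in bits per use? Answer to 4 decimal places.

0.6610 bits

Binary erasure channel: capacity C = 1 − ε.
C = 1 − 0.3390 = 0.6610 bits per channel use.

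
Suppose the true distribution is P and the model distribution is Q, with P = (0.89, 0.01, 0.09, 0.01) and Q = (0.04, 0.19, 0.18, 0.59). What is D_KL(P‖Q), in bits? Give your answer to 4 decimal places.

3.7921 bits

D(P‖Q) = Σ p·log₂(p/q).
  0.89·log₂(0.89/0.04) = 3.98340
  0.01·log₂(0.01/0.19) = -0.04248
  0.09·log₂(0.09/0.18) = -0.09000
  0.01·log₂(0.01/0.59) = -0.05883
D(P‖Q) = 3.7921 bits.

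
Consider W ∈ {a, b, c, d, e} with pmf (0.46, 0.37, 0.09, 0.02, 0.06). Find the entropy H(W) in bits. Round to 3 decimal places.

1.715 bits

H(W) = −Σ p·log₂ p.
  −(0.46)·log₂(0.46) = 0.5153
  −(0.37)·log₂(0.37) = 0.5307
  −(0.09)·log₂(0.09) = 0.3127
  −(0.02)·log₂(0.02) = 0.1129
  −(0.06)·log₂(0.06) = 0.2435
Sum: 0.5153 + 0.5307 + 0.3127 + 0.1129 + 0.2435 = 1.715 bits.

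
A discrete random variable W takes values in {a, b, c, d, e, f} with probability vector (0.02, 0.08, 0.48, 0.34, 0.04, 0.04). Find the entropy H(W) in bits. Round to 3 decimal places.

1.813 bits

H(W) = −Σ p·log₂ p.
  −(0.02)·log₂(0.02) = 0.1129
  −(0.08)·log₂(0.08) = 0.2915
  −(0.48)·log₂(0.48) = 0.5083
  −(0.34)·log₂(0.34) = 0.5292
  −(0.04)·log₂(0.04) = 0.1858
  −(0.04)·log₂(0.04) = 0.1858
Sum: 0.1129 + 0.2915 + 0.5083 + 0.5292 + 0.1858 + 0.1858 = 1.813 bits.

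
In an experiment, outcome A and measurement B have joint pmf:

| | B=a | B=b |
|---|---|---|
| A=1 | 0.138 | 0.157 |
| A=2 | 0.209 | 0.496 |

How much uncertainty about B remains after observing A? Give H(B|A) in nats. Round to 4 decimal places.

0.6324 nats

Marginals: p(A) = (0.2950, 0.7050), p(B) = (0.3470, 0.6530).
H(B|A) = Σ p(A) · H(B|A=·).
  A=1: p=0.2950, H(B|A=1) = 0.6911
  A=2: p=0.7050, H(B|A=2) = 0.6078
Weighted sum = 0.6324 nats.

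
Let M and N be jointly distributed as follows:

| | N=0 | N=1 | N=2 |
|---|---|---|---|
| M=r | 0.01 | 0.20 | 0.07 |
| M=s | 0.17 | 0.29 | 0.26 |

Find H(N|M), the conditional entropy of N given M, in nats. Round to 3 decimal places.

0.972 nats

Marginals: p(M) = (0.2800, 0.7200), p(N) = (0.1800, 0.4900, 0.3300).
H(N|M) = Σ p(M) · H(N|M=·).
  M=r: p=0.2800, H(N|M=r) = 0.7059
  M=s: p=0.7200, H(N|M=s) = 1.0749
Weighted sum = 0.972 nats.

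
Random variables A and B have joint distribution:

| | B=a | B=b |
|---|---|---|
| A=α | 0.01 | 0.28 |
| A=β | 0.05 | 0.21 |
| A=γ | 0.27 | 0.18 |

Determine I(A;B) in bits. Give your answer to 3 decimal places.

0.232 bits

Marginals: p(A) = (0.2900, 0.2600, 0.4500), p(B) = (0.3300, 0.6700).
I(A;B) = H(A) + H(B) − H(A,B).
H(A) = 1.5416, H(B) = 0.9149, H(A,B) = 2.2249.
I(A;B) = 1.5416 + 0.9149 − 2.2249 = 0.232 bits.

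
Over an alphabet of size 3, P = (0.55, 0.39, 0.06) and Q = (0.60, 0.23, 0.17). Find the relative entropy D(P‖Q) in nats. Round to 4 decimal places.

0.0956 nats

D(P‖Q) = Σ p·ln(p/q).
  0.55·ln(0.55/0.60) = -0.04786
  0.39·ln(0.39/0.23) = 0.20595
  0.06·ln(0.06/0.17) = -0.06249
D(P‖Q) = 0.0956 nats.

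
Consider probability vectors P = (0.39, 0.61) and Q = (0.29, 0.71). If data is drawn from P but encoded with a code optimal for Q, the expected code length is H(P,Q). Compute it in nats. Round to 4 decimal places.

0.6917 nats

H(P,Q) = −Σ p·ln q.
  −0.39·ln(0.29) = 0.48277
  −0.61·ln(0.71) = 0.20892
H(P,Q) = 0.6917 nats.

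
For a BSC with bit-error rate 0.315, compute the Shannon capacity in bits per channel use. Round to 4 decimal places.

Binary symmetric channel: C = 1 − h₂(ε) where h₂ is the binary entropy function.
h₂(0.315) = −0.315·log₂0.315 − 0.685·log₂0.685 = 0.8989.
C = 1 − 0.8989 = 0.1011 bits per channel use.

0.1011 bits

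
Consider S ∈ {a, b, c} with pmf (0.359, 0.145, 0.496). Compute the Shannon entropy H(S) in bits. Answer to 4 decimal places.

1.4363 bits

H(S) = −Σ p·log₂ p.
  −(0.359)·log₂(0.359) = 0.53058
  −(0.145)·log₂(0.145) = 0.40395
  −(0.496)·log₂(0.496) = 0.50175
Sum: 0.53058 + 0.40395 + 0.50175 = 1.4363 bits.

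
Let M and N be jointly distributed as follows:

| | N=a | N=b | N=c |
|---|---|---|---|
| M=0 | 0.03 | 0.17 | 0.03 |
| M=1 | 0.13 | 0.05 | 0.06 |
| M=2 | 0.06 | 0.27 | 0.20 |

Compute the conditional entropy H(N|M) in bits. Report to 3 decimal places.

Chain rule: H(N|M) = H(M,N) − H(M).
Marginals: p(M) = (0.2300, 0.2400, 0.5300), p(N) = (0.2200, 0.4900, 0.2900).
H(M,N) = 2.7983 bits; H(M) = 1.4672 bits.
H(N|M) = 2.7983 − 1.4672 = 1.331 bits.

1.331 bits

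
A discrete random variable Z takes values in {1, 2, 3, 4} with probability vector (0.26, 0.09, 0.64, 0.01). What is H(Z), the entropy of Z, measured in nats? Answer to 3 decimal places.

0.899 nats

H(Z) = −Σ p·ln p.
  −(0.26)·ln(0.26) = 0.3502
  −(0.09)·ln(0.09) = 0.2167
  −(0.64)·ln(0.64) = 0.2856
  −(0.01)·ln(0.01) = 0.0461
Sum: 0.3502 + 0.2167 + 0.2856 + 0.0461 = 0.899 nats.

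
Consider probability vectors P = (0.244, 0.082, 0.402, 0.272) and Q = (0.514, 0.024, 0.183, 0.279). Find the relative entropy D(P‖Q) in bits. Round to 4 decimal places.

D(P‖Q) = Σ p·log₂(p/q).
  0.244·log₂(0.244/0.514) = -0.26227
  0.082·log₂(0.082/0.024) = 0.14535
  0.402·log₂(0.402/0.183) = 0.45641
  0.272·log₂(0.272/0.279) = -0.00997
D(P‖Q) = 0.3295 bits.

0.3295 bits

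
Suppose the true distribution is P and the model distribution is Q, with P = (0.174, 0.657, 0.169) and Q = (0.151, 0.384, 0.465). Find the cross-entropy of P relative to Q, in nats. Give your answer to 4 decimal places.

H(P,Q) = −Σ p·ln q.
  −0.174·ln(0.151) = 0.32894
  −0.657·ln(0.384) = 0.62882
  −0.169·ln(0.465) = 0.12941
H(P,Q) = 1.0872 nats.

1.0872 nats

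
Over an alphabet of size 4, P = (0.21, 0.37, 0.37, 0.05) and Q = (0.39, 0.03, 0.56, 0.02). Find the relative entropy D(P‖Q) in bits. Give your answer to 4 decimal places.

D(P‖Q) = Σ p·log₂(p/q).
  0.21·log₂(0.21/0.39) = -0.18755
  0.37·log₂(0.37/0.03) = 1.34106
  0.37·log₂(0.37/0.56) = -0.22122
  0.05·log₂(0.05/0.02) = 0.06610
D(P‖Q) = 0.9984 bits.

0.9984 bits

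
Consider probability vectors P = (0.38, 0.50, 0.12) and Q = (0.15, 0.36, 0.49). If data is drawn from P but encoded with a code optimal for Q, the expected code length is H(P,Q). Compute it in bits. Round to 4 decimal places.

H(P,Q) = −Σ p·log₂ q.
  −0.38·log₂(0.15) = 1.04005
  −0.50·log₂(0.36) = 0.73697
  −0.12·log₂(0.49) = 0.12350
H(P,Q) = 1.9005 bits.

1.9005 bits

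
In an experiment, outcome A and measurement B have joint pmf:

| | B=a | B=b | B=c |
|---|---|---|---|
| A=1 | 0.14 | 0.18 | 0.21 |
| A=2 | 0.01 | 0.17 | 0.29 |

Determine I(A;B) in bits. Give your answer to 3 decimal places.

0.104 bits

Marginals: p(A) = (0.5300, 0.4700), p(B) = (0.1500, 0.3500, 0.5000).
I(A;B) = Σ p(x,y)·log₂[p(x,y)/(p(x)p(y))].
  (1,a): 0.14·log₂(1.7610) = 0.1143
  (1,b): 0.18·log₂(0.9704) = -0.0078
  (1,c): 0.21·log₂(0.7925) = -0.0705
  (2,a): 0.01·log₂(0.1418) = -0.0282
  (2,b): 0.17·log₂(1.0334) = 0.0081
  (2,c): 0.29·log₂(1.2340) = 0.0880
Sum = 0.104 bits.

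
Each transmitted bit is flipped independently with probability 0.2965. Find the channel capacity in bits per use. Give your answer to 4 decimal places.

0.1230 bits

Binary symmetric channel: C = 1 − h₂(ε) where h₂ is the binary entropy function.
h₂(0.2965) = −0.2965·log₂0.2965 − 0.7035·log₂0.7035 = 0.8770.
C = 1 − 0.8770 = 0.1230 bits per channel use.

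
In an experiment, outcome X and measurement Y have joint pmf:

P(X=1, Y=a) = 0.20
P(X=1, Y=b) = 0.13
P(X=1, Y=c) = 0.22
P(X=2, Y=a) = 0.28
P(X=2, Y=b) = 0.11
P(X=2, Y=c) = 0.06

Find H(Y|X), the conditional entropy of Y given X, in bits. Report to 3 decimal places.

1.443 bits

Chain rule: H(Y|X) = H(X,Y) − H(X).
Marginals: p(X) = (0.5500, 0.4500), p(Y) = (0.4800, 0.2400, 0.2800).
H(X,Y) = 2.4356 bits; H(X) = 0.9928 bits.
H(Y|X) = 2.4356 − 0.9928 = 1.443 bits.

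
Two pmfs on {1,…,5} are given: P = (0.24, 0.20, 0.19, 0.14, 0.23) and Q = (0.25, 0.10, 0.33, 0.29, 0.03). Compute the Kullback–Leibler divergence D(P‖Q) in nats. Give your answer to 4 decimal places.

D(P‖Q) = Σ p·ln(p/q).
  0.24·ln(0.24/0.25) = -0.00980
  0.20·ln(0.20/0.10) = 0.13863
  0.19·ln(0.19/0.33) = -0.10489
  0.14·ln(0.14/0.29) = -0.10195
  0.23·ln(0.23/0.03) = 0.46848
D(P‖Q) = 0.3905 nats.

0.3905 nats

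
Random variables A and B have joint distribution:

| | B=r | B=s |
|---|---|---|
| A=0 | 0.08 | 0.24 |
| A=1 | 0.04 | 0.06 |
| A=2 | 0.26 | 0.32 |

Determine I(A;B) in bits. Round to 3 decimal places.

0.026 bits

Marginals: p(A) = (0.3200, 0.1000, 0.5800), p(B) = (0.3800, 0.6200).
I(A;B) = Σ p(x,y)·log₂[p(x,y)/(p(x)p(y))].
  (0,r): 0.08·log₂(0.6579) = -0.0483
  (0,s): 0.24·log₂(1.2097) = 0.0659
  (1,r): 0.04·log₂(1.0526) = 0.0030
  (1,s): 0.06·log₂(0.9677) = -0.0028
  (2,r): 0.26·log₂(1.1797) = 0.0620
  (2,s): 0.32·log₂(0.8899) = -0.0539
Sum = 0.026 bits.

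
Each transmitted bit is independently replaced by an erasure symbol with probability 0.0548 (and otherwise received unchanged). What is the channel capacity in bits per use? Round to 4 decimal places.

0.9452 bits

Binary erasure channel: capacity C = 1 − ε.
C = 1 − 0.0548 = 0.9452 bits per channel use.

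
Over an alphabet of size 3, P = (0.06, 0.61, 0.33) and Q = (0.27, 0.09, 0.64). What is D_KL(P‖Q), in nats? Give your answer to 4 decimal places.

0.8585 nats

D(P‖Q) = Σ p·ln(p/q).
  0.06·ln(0.06/0.27) = -0.09024
  0.61·ln(0.61/0.09) = 1.16733
  0.33·ln(0.33/0.64) = -0.21858
D(P‖Q) = 0.8585 nats.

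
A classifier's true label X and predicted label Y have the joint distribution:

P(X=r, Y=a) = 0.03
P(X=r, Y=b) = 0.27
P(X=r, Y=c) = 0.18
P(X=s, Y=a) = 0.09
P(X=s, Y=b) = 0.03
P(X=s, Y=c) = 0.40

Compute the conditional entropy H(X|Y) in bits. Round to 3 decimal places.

0.756 bits

Marginals: p(X) = (0.4800, 0.5200), p(Y) = (0.1200, 0.3000, 0.5800).
H(X|Y) = Σ p(Y) · H(X|Y=·).
  Y=a: p=0.1200, H(X|Y=a) = 0.8113
  Y=b: p=0.3000, H(X|Y=b) = 0.4690
  Y=c: p=0.5800, H(X|Y=c) = 0.8936
Weighted sum = 0.756 bits.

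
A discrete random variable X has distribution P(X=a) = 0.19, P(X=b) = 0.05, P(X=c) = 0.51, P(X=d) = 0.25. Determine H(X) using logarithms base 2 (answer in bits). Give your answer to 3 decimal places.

H(X) = −Σ p·log₂ p.
  −(0.19)·log₂(0.19) = 0.4552
  −(0.05)·log₂(0.05) = 0.2161
  −(0.51)·log₂(0.51) = 0.4954
  −(0.25)·log₂(0.25) = 0.5000
Sum: 0.4552 + 0.2161 + 0.4954 + 0.5000 = 1.667 bits.

1.667 bits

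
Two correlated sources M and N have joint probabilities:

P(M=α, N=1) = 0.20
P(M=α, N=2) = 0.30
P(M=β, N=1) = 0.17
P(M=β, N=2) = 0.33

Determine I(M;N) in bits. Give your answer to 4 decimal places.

0.0028 bits

Marginals: p(M) = (0.5000, 0.5000), p(N) = (0.3700, 0.6300).
I(M;N) = H(M) + H(N) − H(M,N).
H(M) = 1.0000, H(N) = 0.9507, H(M,N) = 1.9479.
I(M;N) = 1.0000 + 0.9507 − 1.9479 = 0.0028 bits.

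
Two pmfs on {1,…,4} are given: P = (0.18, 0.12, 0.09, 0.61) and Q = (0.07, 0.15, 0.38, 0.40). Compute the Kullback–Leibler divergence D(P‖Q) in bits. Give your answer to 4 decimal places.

D(P‖Q) = Σ p·log₂(p/q).
  0.18·log₂(0.18/0.07) = 0.24526
  0.12·log₂(0.12/0.15) = -0.03863
  0.09·log₂(0.09/0.38) = -0.18702
  0.61·log₂(0.61/0.40) = 0.37137
D(P‖Q) = 0.3910 bits.

0.3910 bits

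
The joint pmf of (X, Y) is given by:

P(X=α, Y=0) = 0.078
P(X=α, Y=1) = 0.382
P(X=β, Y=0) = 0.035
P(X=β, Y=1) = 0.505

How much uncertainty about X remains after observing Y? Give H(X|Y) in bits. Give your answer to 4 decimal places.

Marginals: p(X) = (0.4600, 0.5400), p(Y) = (0.1130, 0.8870).
H(X|Y) = Σ p(Y) · H(X|Y=·).
  Y=0: p=0.1130, H(X|Y=0) = 0.8929
  Y=1: p=0.8870, H(X|Y=1) = 0.9861
Weighted sum = 0.9756 bits.

0.9756 bits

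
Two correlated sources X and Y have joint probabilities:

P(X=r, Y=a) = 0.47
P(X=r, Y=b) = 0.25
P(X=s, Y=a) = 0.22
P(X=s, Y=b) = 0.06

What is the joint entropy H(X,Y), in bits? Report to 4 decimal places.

H(X,Y) = −Σ p(x,y)·log₂ p(x,y) over all 4 cells.
  cell (r,a): −0.47·log₂0.47 = 0.51196
  cell (r,b): −0.25·log₂0.25 = 0.50000
  cell (s,a): −0.22·log₂0.22 = 0.48057
  cell (s,b): −0.06·log₂0.06 = 0.24353
Sum = 1.7361 bits.

1.7361 bits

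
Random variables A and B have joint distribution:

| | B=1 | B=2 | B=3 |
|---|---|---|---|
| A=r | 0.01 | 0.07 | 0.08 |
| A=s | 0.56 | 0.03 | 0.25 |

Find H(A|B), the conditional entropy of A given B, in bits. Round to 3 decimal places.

Chain rule: H(A|B) = H(A,B) − H(B).
Marginals: p(A) = (0.1600, 0.8400), p(B) = (0.5700, 0.1000, 0.3300).
H(A,B) = 1.7467 bits; H(B) = 1.3223 bits.
H(A|B) = 1.7467 − 1.3223 = 0.424 bits.

0.424 bits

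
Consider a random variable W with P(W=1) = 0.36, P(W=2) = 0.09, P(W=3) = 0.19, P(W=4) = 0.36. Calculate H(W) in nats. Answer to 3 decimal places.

H(W) = −Σ p·ln p.
  −(0.36)·ln(0.36) = 0.3678
  −(0.09)·ln(0.09) = 0.2167
  −(0.19)·ln(0.19) = 0.3155
  −(0.36)·ln(0.36) = 0.3678
Sum: 0.3678 + 0.2167 + 0.3155 + 0.3678 = 1.268 nats.

1.268 nats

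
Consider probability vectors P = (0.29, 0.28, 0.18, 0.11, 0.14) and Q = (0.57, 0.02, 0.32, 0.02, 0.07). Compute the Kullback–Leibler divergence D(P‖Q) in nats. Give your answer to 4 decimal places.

0.7240 nats

D(P‖Q) = Σ p·ln(p/q).
  0.29·ln(0.29/0.57) = -0.19597
  0.28·ln(0.28/0.02) = 0.73894
  0.18·ln(0.18/0.32) = -0.10357
  0.11·ln(0.11/0.02) = 0.18752
  0.14·ln(0.14/0.07) = 0.09704
D(P‖Q) = 0.7240 nats.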